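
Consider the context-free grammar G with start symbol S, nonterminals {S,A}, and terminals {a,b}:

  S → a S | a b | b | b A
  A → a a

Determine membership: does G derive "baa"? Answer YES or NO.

Convert to CNF:
  S -> T0 S | T0 T1 | T1 A | b
  A -> T0 T0
  T0 -> a
  T1 -> b

CYK fill:
  T[0,0] 'b' = {S,T1}  orig:{S}
  T[1,1] 'a' = {T0}  orig:{}
  T[2,2] 'a' = {T0}  orig:{}
  T[0,1] 'ba' = ∅
  T[1,2] 'aa' = {A}
  T[0,2] 'baa' = {S}

S ∈ T[0,2] ⇒ YES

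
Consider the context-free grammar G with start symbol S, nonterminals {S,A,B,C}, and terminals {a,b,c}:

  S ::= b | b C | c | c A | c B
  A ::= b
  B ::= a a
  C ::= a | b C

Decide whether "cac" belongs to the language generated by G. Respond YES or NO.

Convert to CNF:
  S -> T1 C | T2 A | T2 B | b | c
  A -> b
  B -> T0 T0
  C -> T1 C | a
  T0 -> a
  T1 -> b
  T2 -> c

Fill CYK table bottom-up:
  cell(0,0) c: {S,T2}  orig:{S}
  cell(1,1) a: {C,T0}  orig:{C}
  cell(2,2) c: {S,T2}  orig:{S}
  cell(0,1) ca: ∅
  cell(1,2) ac: ∅
  cell(0,2) cac: ∅

S ∉ T[0,2] ⇒ NO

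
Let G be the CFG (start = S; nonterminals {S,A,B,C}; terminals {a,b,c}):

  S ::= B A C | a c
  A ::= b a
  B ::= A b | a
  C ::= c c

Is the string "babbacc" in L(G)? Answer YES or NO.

Convert to CNF:
  S -> B X3 | T1 T2
  A -> T0 T1
  B -> A T0 | a
  C -> T2 T2
  T0 -> b
  T1 -> a
  T2 -> c
  X3 -> A C

Fill CYK table bottom-up:
  T[0,0] 'b' = {T0}  orig:{}
  T[1,1] 'a' = {B,T1}  orig:{B}
  T[2,2] 'b' = {T0}  orig:{}
  T[3,3] 'b' = {T0}  orig:{}
  T[4,4] 'a' = {B,T1}  orig:{B}
  T[5,5] 'c' = {T2}  orig:{}
  T[6,6] 'c' = {T2}  orig:{}
  T[0,1] 'ba' = {A}
  T[1,2] 'ab' = ∅
  T[2,3] 'bb' = ∅
  T[3,4] 'ba' = {A}
  T[4,5] 'ac' = {S}
  T[5,6] 'cc' = {C}
  T[0,2] 'bab' = {B}
  T[1,3] 'abb' = ∅
  T[2,4] 'bba' = ∅
  T[3,5] 'bac' = ∅
  T[4,6] 'acc' = ∅
  T[0,3] 'babb' = ∅
  T[1,4] 'abba' = ∅
  T[2,5] 'bbac' = ∅
  T[3,6] 'bacc' = {X3}  orig:{}
  T[0,4] 'babba' = ∅
  T[1,5] 'abbac' = ∅
  T[2,6] 'bbacc' = ∅
  T[0,5] 'babbac' = ∅
  T[1,6] 'abbacc' = ∅
  T[0,6] 'babbacc' = {S}

S ∈ T[0,6] ⇒ YES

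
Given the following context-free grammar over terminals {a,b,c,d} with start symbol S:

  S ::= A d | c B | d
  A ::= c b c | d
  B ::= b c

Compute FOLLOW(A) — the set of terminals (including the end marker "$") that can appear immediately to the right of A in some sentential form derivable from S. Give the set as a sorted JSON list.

FIRST sets, iterate to fixpoint:
[1]
  A via A→c b c: +{c}
  A via A→d: +{d}
  B via B→b c: +{b}
  S via S→A d: +{c,d}
  S: {c,d}  A: {c,d}  B: {b}
[2] done
  S: {c,d}  A: {c,d}  B: {b}

FOLLOW iteration:
FOLLOW(S) := {$}
iter 1:
  S→A d: FOLLOW(A) ⊇ FIRST(d) = {d}; new: +{d}
  S→c B: FOLLOW(B) ⊇ FOLLOW(S) ⊇ {$}; new: +{$}
  S: {$}  A: {d}  B: {$}
iter 2: (stable)
  S: {$}  A: {d}  B: {$}

FOLLOW(A) = ["d"]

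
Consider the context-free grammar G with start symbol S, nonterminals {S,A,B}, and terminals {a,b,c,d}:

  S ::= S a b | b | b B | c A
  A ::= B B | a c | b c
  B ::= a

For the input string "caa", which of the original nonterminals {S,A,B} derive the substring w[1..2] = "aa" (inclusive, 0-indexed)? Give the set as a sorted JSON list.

CNF form of G:
  S -> S X3 | T1 A | T2 B | b
  A -> B B | T0 T1 | T2 T1
  B -> a
  T0 -> a
  T1 -> c
  T2 -> b
  X3 -> T0 T2

CYK table (by increasing span), restricted to cells inside w[1..2]:
  [1..1]={B,T0}  "a"  orig:{B}
  [2..2]={B,T0}  "a"  orig:{B}
  [1..2]={A}  "aa"

Original NTs in T[1,2] deriving "aa": ["A"]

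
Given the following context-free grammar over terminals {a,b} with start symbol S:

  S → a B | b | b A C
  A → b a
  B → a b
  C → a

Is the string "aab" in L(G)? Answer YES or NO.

CNF form of G:
  S -> T0 X2 | T1 B | b
  A -> T0 T1
  B -> T1 T0
  C -> a
  T0 -> b
  T1 -> a
  X2 -> A C

CYK table (by increasing span):
  [0..0]={C,T1}  "a"  orig:{C}
  [1..1]={C,T1}  "a"  orig:{C}
  [2..2]={S,T0}  "b"  orig:{S}
  [0..1]=∅  "aa"
  [1..2]={B}  "ab"
  [0..2]={S}  "aab"

S ∈ T[0,2] ⇒ YES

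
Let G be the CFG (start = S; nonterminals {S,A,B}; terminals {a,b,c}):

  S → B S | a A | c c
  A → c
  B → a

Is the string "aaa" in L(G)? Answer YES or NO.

CNF form of G:
  S -> B S | T0 A | T1 T1
  A -> c
  B -> a
  T0 -> a
  T1 -> c

Fill CYK table bottom-up:
  [0..0]={B,T0}  "a"  orig:{B}
  [1..1]={B,T0}  "a"  orig:{B}
  [2..2]={B,T0}  "a"  orig:{B}
  [0..1]=∅  "aa"
  [1..2]=∅  "aa"
  [0..2]=∅  "aaa"

S ∉ T[0,2] ⇒ NO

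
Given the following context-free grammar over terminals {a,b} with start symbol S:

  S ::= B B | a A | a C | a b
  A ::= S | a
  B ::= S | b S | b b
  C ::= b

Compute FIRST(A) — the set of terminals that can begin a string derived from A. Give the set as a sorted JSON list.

FIRST sets, iterate to fixpoint:
iter 1:
  A via A→a: +{a}
  B via B→b S: +{b}
  C via C→b: +{b}
  S via S→B B: +{b}
  S via S→a A: +{a}
  FIRST(S)={a,b}  FIRST(A)={a}  FIRST(B)={b}  FIRST(C)={b}
iter 2:
  A via A→S: +{b}
  B via B→S: +{a}
  FIRST(S)={a,b}  FIRST(A)={a,b}  FIRST(B)={a,b}  FIRST(C)={b}
iter 3: (no change)
  FIRST(S)={a,b}  FIRST(A)={a,b}  FIRST(B)={a,b}  FIRST(C)={b}

FIRST(A) = ["a", "b"]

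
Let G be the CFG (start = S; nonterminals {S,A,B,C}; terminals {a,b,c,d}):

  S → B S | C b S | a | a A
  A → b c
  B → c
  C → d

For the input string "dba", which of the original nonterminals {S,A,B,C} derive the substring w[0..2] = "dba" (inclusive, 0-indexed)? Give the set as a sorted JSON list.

Convert to CNF:
  S -> B S | C X3 | T2 A | a
  A -> T0 T1
  B -> c
  C -> d
  T0 -> b
  T1 -> c
  T2 -> a
  X3 -> T0 S

CYK fill (cells [i..j] with 0 ≤ i ≤ j ≤ 2 only):
  cell(0,0) d: {C}
  cell(1,1) b: {T0}  orig:{}
  cell(2,2) a: {S,T2}  orig:{S}
  cell(0,1) db: ∅
  cell(1,2) ba: {X3}  orig:{}
  cell(0,2) dba: {S}

Original NTs in T[0,2] deriving "dba": ["S"]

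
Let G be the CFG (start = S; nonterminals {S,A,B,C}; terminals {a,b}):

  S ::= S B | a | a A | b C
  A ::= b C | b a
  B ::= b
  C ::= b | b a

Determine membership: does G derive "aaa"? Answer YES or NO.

CNF form of G:
  S -> S B | T0 C | T1 A | a
  A -> T0 C | T0 T1
  B -> b
  C -> T0 T1 | b
  T0 -> b
  T1 -> a

CYK table (by increasing span):
  T[0,0] 'a' = {S,T1}  orig:{S}
  T[1,1] 'a' = {S,T1}  orig:{S}
  T[2,2] 'a' = {S,T1}  orig:{S}
  T[0,1] 'aa' = ∅
  T[1,2] 'aa' = ∅
  T[0,2] 'aaa' = ∅

S ∉ T[0,2] ⇒ NO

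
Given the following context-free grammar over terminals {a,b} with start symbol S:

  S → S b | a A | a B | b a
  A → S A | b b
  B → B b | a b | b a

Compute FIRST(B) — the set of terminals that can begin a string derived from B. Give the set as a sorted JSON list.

Compute FIRST by fixpoint:
iter 1:
  A via A→b b: +{b}
  B via B→a b: +{a}
  B via B→b a: +{b}
  S via S→a A: +{a}
  S via S→b a: +{b}
  S: {a,b}  A: {b}  B: {a,b}
iter 2:
  A via A→S A: +{a}
  S: {a,b}  A: {a,b}  B: {a,b}
iter 3: (stable)
  S: {a,b}  A: {a,b}  B: {a,b}

FIRST(B) = ["a", "b"]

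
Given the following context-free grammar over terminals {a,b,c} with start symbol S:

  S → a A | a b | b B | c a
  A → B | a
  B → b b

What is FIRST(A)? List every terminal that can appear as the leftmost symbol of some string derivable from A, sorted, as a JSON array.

Compute FIRST by fixpoint:
pass 1:
  A via A→a: +{a}
  B via B→b b: +{b}
  S via S→a A: +{a}
  S via S→b B: +{b}
  S via S→c a: +{c}
  FIRST(S)={a,b,c}  FIRST(A)={a}  FIRST(B)={b}
pass 2:
  A via A→B: +{b}
  FIRST(S)={a,b,c}  FIRST(A)={a,b}  FIRST(B)={b}
pass 3: done
  FIRST(S)={a,b,c}  FIRST(A)={a,b}  FIRST(B)={b}

FIRST(A) = ["a", "b"]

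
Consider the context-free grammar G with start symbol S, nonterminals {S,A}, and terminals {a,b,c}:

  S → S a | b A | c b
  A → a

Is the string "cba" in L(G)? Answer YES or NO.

CNF form of G:
  S -> S T0 | T1 A | T2 T1
  A -> a
  T0 -> a
  T1 -> b
  T2 -> c

CYK fill:
  T[0,0] 'c' = {T2}  orig:{}
  T[1,1] 'b' = {T1}  orig:{}
  T[2,2] 'a' = {A,T0}  orig:{A}
  T[0,1] 'cb' = {S}
  T[1,2] 'ba' = {S}
  T[0,2] 'cba' = {S}

S ∈ T[0,2] ⇒ YES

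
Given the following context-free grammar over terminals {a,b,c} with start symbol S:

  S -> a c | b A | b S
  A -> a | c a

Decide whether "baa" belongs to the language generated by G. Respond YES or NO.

CNF form of G:
  S -> T1 T0 | T2 A | T2 S
  A -> T0 T1 | a
  T0 -> c
  T1 -> a
  T2 -> b

Fill CYK table bottom-up:
  T[0,0] 'b' = {T2}  orig:{}
  T[1,1] 'a' = {A,T1}  orig:{A}
  T[2,2] 'a' = {A,T1}  orig:{A}
  T[0,1] 'ba' = {S}
  T[1,2] 'aa' = ∅
  T[0,2] 'baa' = ∅

S ∉ T[0,2] ⇒ NO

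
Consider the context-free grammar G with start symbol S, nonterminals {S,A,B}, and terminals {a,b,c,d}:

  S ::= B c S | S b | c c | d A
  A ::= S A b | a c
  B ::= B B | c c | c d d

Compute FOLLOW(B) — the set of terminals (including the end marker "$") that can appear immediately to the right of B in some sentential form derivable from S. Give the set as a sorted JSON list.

FIRST iteration:
pass 1:
  A via A→a c: +{a}
  B via B→c c: +{c}
  S via S→B c S: +{c}
  S via S→d A: +{d}
  FIRST[S]={c,d}  FIRST[A]={a}  FIRST[B]={c}
pass 2:
  A via A→S A b: +{c,d}
  FIRST[S]={c,d}  FIRST[A]={a,c,d}  FIRST[B]={c}
pass 3: (no change)
  FIRST[S]={c,d}  FIRST[A]={a,c,d}  FIRST[B]={c}

Compute FOLLOW by fixpoint:
initialize: $ ∈ FOLLOW(S)
pass 1:
  A→S A b: FOLLOW(S) ⊇ FIRST(A) = {a,c,d}; new: +{a,c,d}
  A→S A b: FOLLOW(A) ⊇ FIRST(b) = {b}; new: +{b}
  B→B B: FOLLOW(B) ⊇ FIRST(B) = {c}; new: +{c}
  S→S b: FOLLOW(S) ⊇ FIRST(b) = {b}; new: +{b}
  S→d A: FOLLOW(A) ⊇ FOLLOW(S) ⊇ {$,a,b,c,d}; new: +{$,a,c,d}
  FOLLOW[S]={$,a,b,c,d}  FOLLOW[A]={$,a,b,c,d}  FOLLOW[B]={c}
pass 2: done
  FOLLOW[S]={$,a,b,c,d}  FOLLOW[A]={$,a,b,c,d}  FOLLOW[B]={c}

FOLLOW(B) = ["c"]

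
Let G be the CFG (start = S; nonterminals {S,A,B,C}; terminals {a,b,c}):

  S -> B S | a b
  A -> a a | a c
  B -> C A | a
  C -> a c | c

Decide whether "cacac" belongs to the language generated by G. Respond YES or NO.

CNF form of G:
  S -> B S | T0 T2
  A -> T0 T0 | T0 T1
  B -> C A | a
  C -> T0 T1 | c
  T0 -> a
  T1 -> c
  T2 -> b

CYK fill:
  [0..0]={C,T1}  "c"  orig:{C}
  [1..1]={B,T0}  "a"  orig:{B}
  [2..2]={C,T1}  "c"  orig:{C}
  [3..3]={B,T0}  "a"  orig:{B}
  [4..4]={C,T1}  "c"  orig:{C}
  [0..1]=∅  "ca"
  [1..2]={A,C}  "ac"
  [2..3]=∅  "ca"
  [3..4]={A,C}  "ac"
  [0..2]={B}  "cac"
  [1..3]=∅  "aca"
  [2..4]={B}  "cac"
  [0..3]=∅  "caca"
  [1..4]={B}  "acac"
  [0..4]=∅  "cacac"

S ∉ T[0,4] ⇒ NO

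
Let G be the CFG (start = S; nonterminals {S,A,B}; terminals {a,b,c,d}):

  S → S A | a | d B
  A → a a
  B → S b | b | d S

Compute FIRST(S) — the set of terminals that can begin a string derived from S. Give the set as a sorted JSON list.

Compute FIRST by fixpoint:
round 1:
  A via A→a a: +{a}
  B via B→b: +{b}
  B via B→d S: +{d}
  S via S→a: +{a}
  S via S→d B: +{d}
  FIRST[S]={a,d}  FIRST[A]={a}  FIRST[B]={b,d}
round 2:
  B via B→S b: +{a}
  FIRST[S]={a,d}  FIRST[A]={a}  FIRST[B]={a,b,d}
round 3: (no change)
  FIRST[S]={a,d}  FIRST[A]={a}  FIRST[B]={a,b,d}

FIRST(S) = ["a", "d"]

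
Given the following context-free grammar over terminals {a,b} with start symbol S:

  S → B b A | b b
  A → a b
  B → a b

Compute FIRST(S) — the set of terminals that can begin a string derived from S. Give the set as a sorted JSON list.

Compute FIRST by fixpoint:
[1]
  A via A→a b: +{a}
  B via B→a b: +{a}
  S via S→B b A: +{a}
  S via S→b b: +{b}
  S: {a,b}  A: {a}  B: {a}
[2] (stable)
  S: {a,b}  A: {a}  B: {a}

FIRST(S) = ["a", "b"]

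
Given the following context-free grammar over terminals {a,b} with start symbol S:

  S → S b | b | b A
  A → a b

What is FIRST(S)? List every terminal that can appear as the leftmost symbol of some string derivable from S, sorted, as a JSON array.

FIRST sets, iterate to fixpoint:
[1]
  A via A→a b: +{a}
  S via S→b: +{b}
  FIRST(S)={b}  FIRST(A)={a}
[2] done
  FIRST(S)={b}  FIRST(A)={a}

FIRST(S) = ["b"]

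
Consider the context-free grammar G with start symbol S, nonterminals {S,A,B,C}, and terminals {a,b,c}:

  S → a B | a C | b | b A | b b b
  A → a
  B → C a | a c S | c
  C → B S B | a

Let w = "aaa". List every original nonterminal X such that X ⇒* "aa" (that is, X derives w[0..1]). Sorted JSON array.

Convert to CNF:
  S -> T0 B | T0 C | T2 A | T2 X5 | b
  A -> a
  B -> C T0 | T0 X3 | c
  C -> B X4 | a
  T0 -> a
  T1 -> c
  T2 -> b
  X3 -> T1 S
  X4 -> S B
  X5 -> T2 T2

CYK table (by increasing span) — only the sub-triangle for w[0..1]:
  [0..0]={A,C,T0}  "a"  orig:{A,C}
  [1..1]={A,C,T0}  "a"  orig:{A,C}
  [0..1]={B,S}  "aa"

Original NTs in T[0,1] deriving "aa": ["B", "S"]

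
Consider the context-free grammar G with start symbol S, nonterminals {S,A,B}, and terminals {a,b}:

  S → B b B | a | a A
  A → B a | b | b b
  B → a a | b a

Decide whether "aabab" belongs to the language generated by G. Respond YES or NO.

CNF form of G:
  S -> B X2 | T0 A | a
  A -> B T0 | T1 T1 | b
  B -> T0 T0 | T1 T0
  T0 -> a
  T1 -> b
  X2 -> T1 B

Fill CYK table bottom-up:
  T[0,0] 'a' = {S,T0}  orig:{S}
  T[1,1] 'a' = {S,T0}  orig:{S}
  T[2,2] 'b' = {A,T1}  orig:{A}
  T[3,3] 'a' = {S,T0}  orig:{S}
  T[4,4] 'b' = {A,T1}  orig:{A}
  T[0,1] 'aa' = {B}
  T[1,2] 'ab' = {S}
  T[2,3] 'ba' = {B}
  T[3,4] 'ab' = {S}
  T[0,2] 'aab' = ∅
  T[1,3] 'aba' = ∅
  T[2,4] 'bab' = ∅
  T[0,3] 'aaba' = ∅
  T[1,4] 'abab' = ∅
  T[0,4] 'aabab' = ∅

S ∉ T[0,4] ⇒ NO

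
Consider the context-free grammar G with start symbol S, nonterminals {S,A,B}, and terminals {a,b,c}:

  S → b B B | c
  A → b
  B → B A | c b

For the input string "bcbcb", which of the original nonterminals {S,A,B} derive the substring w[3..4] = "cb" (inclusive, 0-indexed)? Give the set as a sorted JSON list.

CNF form of G:
  S -> T1 X2 | c
  A -> b
  B -> B A | T0 T1
  T0 -> c
  T1 -> b
  X2 -> B B

CYK fill — only the sub-triangle for w[3..4]:
  T[3,3] 'c' = {S,T0}  orig:{S}
  T[4,4] 'b' = {A,T1}  orig:{A}
  T[3,4] 'cb' = {B}

Original NTs in T[3,4] deriving "cb": ["B"]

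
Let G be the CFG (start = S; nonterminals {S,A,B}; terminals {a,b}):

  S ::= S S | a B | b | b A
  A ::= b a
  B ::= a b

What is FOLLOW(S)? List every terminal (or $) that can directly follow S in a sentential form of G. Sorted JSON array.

FIRST iteration:
iter 1:
  A via A→b a: +{b}
  B via B→a b: +{a}
  S via S→a B: +{a}
  S via S→b: +{b}
  S: {a,b}  A: {b}  B: {a}
iter 2: (no change)
  S: {a,b}  A: {b}  B: {a}

Compute FOLLOW by fixpoint:
seed FOLLOW(S) with $
pass 1:
  S→S S: FOLLOW(S) ⊇ FIRST(S) = {a,b}; new: +{a,b}
  S→a B: FOLLOW(B) ⊇ FOLLOW(S) ⊇ {$,a,b}; new: +{$,a,b}
  S→b A: FOLLOW(A) ⊇ FOLLOW(S) ⊇ {$,a,b}; new: +{$,a,b}
  S: {$,a,b}  A: {$,a,b}  B: {$,a,b}
pass 2: (stable)
  S: {$,a,b}  A: {$,a,b}  B: {$,a,b}

FOLLOW(S) = ["$", "a", "b"]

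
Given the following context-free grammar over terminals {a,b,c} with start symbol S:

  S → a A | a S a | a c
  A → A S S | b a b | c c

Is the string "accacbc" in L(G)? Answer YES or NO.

CNF form of G:
  S -> T1 A | T1 T2 | T1 X5
  A -> A X3 | T0 X4 | T2 T2
  T0 -> b
  T1 -> a
  T2 -> c
  X3 -> S S
  X4 -> T1 T0
  X5 -> S T1

CYK fill:
  cell(0,0) a: {T1}  orig:{}
  cell(1,1) c: {T2}  orig:{}
  cell(2,2) c: {T2}  orig:{}
  cell(3,3) a: {T1}  orig:{}
  cell(4,4) c: {T2}  orig:{}
  cell(5,5) b: {T0}  orig:{}
  cell(6,6) c: {T2}  orig:{}
  cell(0,1) ac: {S}
  cell(1,2) cc: {A}
  cell(2,3) ca: ∅
  cell(3,4) ac: {S}
  cell(4,5) cb: ∅
  cell(5,6) bc: ∅
  cell(0,2) acc: {S}
  cell(1,3) cca: ∅
  cell(2,4) cac: ∅
  cell(3,5) acb: ∅
  cell(4,6) cbc: ∅
  cell(0,3) acca: {X5}  orig:{}
  cell(1,4) ccac: ∅
  cell(2,5) cacb: ∅
  cell(3,6) acbc: ∅
  cell(0,4) accac: {X3}  orig:{}
  cell(1,5) ccacb: ∅
  cell(2,6) cacbc: ∅
  cell(0,5) accacb: ∅
  cell(1,6) ccacbc: ∅
  cell(0,6) accacbc: ∅

S ∉ T[0,6] ⇒ NO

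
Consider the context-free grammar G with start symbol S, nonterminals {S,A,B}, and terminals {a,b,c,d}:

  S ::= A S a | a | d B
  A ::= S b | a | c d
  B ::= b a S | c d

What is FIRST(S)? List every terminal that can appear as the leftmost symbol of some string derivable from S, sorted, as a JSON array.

Compute FIRST by fixpoint:
[1]
  A via A→a: +{a}
  A via A→c d: +{c}
  B via B→b a S: +{b}
  B via B→c d: +{c}
  S via S→A S a: +{a,c}
  S via S→d B: +{d}
  FIRST[S]={a,c,d}  FIRST[A]={a,c}  FIRST[B]={b,c}
[2]
  A via A→S b: +{d}
  FIRST[S]={a,c,d}  FIRST[A]={a,c,d}  FIRST[B]={b,c}
[3] done
  FIRST[S]={a,c,d}  FIRST[A]={a,c,d}  FIRST[B]={b,c}

FIRST(S) = ["a", "c", "d"]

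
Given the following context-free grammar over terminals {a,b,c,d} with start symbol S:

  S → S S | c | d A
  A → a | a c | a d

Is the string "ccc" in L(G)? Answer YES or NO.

CNF form of G:
  S -> S S | T2 A | c
  A -> T0 T1 | T0 T2 | a
  T0 -> a
  T1 -> c
  T2 -> d

CYK table (by increasing span):
  [0..0]={S,T1}  "c"  orig:{S}
  [1..1]={S,T1}  "c"  orig:{S}
  [2..2]={S,T1}  "c"  orig:{S}
  [0..1]={S}  "cc"
  [1..2]={S}  "cc"
  [0..2]={S}  "ccc"

S ∈ T[0,2] ⇒ YES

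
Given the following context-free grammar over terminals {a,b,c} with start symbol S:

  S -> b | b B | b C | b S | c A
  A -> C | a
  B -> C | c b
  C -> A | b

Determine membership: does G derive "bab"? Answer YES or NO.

Convert to CNF:
  S -> T0 A | T1 B | T1 C | T1 S | b
  A -> a | b
  B -> T0 T1 | a | b
  C -> a | b
  T0 -> c
  T1 -> b

CYK fill:
  cell(0,0) b: {A,B,C,S,T1}  orig:{A,B,C,S}
  cell(1,1) a: {A,B,C}
  cell(2,2) b: {A,B,C,S,T1}  orig:{A,B,C,S}
  cell(0,1) ba: {S}
  cell(1,2) ab: ∅
  cell(0,2) bab: ∅

S ∉ T[0,2] ⇒ NO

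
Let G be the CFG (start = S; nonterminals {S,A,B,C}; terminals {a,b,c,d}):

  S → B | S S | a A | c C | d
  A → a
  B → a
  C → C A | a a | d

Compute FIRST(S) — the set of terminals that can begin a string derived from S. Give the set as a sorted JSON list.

FIRST iteration:
pass 1:
  A via A→a: +{a}
  B via B→a: +{a}
  C via C→a a: +{a}
  C via C→d: +{d}
  S via S→B: +{a}
  S via S→c C: +{c}
  S via S→d: +{d}
  FIRST[S]={a,c,d}  FIRST[A]={a}  FIRST[B]={a}  FIRST[C]={a,d}
pass 2: (no change)
  FIRST[S]={a,c,d}  FIRST[A]={a}  FIRST[B]={a}  FIRST[C]={a,d}

FIRST(S) = ["a", "c", "d"]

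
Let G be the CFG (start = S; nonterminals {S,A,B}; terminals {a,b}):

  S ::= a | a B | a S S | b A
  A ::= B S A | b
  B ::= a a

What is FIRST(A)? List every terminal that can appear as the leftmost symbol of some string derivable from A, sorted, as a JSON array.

Compute FIRST by fixpoint:
pass 1:
  A via A→b: +{b}
  B via B→a a: +{a}
  S via S→a: +{a}
  S via S→b A: +{b}
  FIRST[S]={a,b}  FIRST[A]={b}  FIRST[B]={a}
pass 2:
  A via A→B S A: +{a}
  FIRST[S]={a,b}  FIRST[A]={a,b}  FIRST[B]={a}
pass 3: (stable)
  FIRST[S]={a,b}  FIRST[A]={a,b}  FIRST[B]={a}

FIRST(A) = ["a", "b"]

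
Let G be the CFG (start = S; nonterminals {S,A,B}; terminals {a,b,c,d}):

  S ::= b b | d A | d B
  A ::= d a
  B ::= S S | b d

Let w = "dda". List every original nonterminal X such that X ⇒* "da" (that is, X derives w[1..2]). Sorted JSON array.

CNF form of G:
  S -> T0 A | T0 B | T2 T2
  A -> T0 T1
  B -> S S | T2 T0
  T0 -> d
  T1 -> a
  T2 -> b

CYK fill (cells [i..j] with 1 ≤ i ≤ j ≤ 2 only):
  [1..1]={T0}  "d"  orig:{}
  [2..2]={T1}  "a"  orig:{}
  [1..2]={A}  "da"

Original NTs in T[1,2] deriving "da": ["A"]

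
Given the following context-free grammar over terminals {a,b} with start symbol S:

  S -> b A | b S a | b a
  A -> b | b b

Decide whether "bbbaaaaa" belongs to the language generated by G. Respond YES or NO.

CNF form of G:
  S -> T0 A | T0 T1 | T0 X2
  A -> T0 T0 | b
  T0 -> b
  T1 -> a
  X2 -> S T1

Fill CYK table bottom-up:
  T[0,0] 'b' = {A,T0}  orig:{A}
  T[1,1] 'b' = {A,T0}  orig:{A}
  T[2,2] 'b' = {A,T0}  orig:{A}
  T[3,3] 'a' = {T1}  orig:{}
  T[4,4] 'a' = {T1}  orig:{}
  T[5,5] 'a' = {T1}  orig:{}
  T[6,6] 'a' = {T1}  orig:{}
  T[7,7] 'a' = {T1}  orig:{}
  T[0,1] 'bb' = {A,S}
  T[1,2] 'bb' = {A,S}
  T[2,3] 'ba' = {S}
  T[3,4] 'aa' = ∅
  T[4,5] 'aa' = ∅
  T[5,6] 'aa' = ∅
  T[6,7] 'aa' = ∅
  T[0,2] 'bbb' = {S}
  T[1,3] 'bba' = {X2}  orig:{}
  T[2,4] 'baa' = {X2}  orig:{}
  T[3,5] 'aaa' = ∅
  T[4,6] 'aaa' = ∅
  T[5,7] 'aaa' = ∅
  T[0,3] 'bbba' = {S,X2}  orig:{S}
  T[1,4] 'bbaa' = {S}
  T[2,5] 'baaa' = ∅
  T[3,6] 'aaaa' = ∅
  T[4,7] 'aaaa' = ∅
  T[0,4] 'bbbaa' = {X2}  orig:{}
  T[1,5] 'bbaaa' = {X2}  orig:{}
  T[2,6] 'baaaa' = ∅
  T[3,7] 'aaaaa' = ∅
  T[0,5] 'bbbaaa' = {S}
  T[1,6] 'bbaaaa' = ∅
  T[2,7] 'baaaaa' = ∅
  T[0,6] 'bbbaaaa' = {X2}  orig:{}
  T[1,7] 'bbaaaaa' = ∅
  T[0,7] 'bbbaaaaa' = ∅

S ∉ T[0,7] ⇒ NO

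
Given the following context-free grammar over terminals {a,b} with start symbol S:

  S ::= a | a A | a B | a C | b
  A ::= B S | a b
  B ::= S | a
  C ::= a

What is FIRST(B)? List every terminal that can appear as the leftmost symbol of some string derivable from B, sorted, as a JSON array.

FIRST sets, iterate to fixpoint:
pass 1:
  A via A→a b: +{a}
  B via B→a: +{a}
  C via C→a: +{a}
  S via S→a: +{a}
  S via S→b: +{b}
  FIRST(S)={a,b}  FIRST(A)={a}  FIRST(B)={a}  FIRST(C)={a}
pass 2:
  B via B→S: +{b}
  FIRST(S)={a,b}  FIRST(A)={a}  FIRST(B)={a,b}  FIRST(C)={a}
pass 3:
  A via A→B S: +{b}
  FIRST(S)={a,b}  FIRST(A)={a,b}  FIRST(B)={a,b}  FIRST(C)={a}
pass 4: (no change)
  FIRST(S)={a,b}  FIRST(A)={a,b}  FIRST(B)={a,b}  FIRST(C)={a}

FIRST(B) = ["a", "b"]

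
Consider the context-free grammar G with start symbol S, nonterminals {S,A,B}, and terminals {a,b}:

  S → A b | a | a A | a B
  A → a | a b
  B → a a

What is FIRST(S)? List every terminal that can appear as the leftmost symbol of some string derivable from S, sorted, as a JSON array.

FIRST sets, iterate to fixpoint:
iter 1:
  A via A→a: +{a}
  B via B→a a: +{a}
  S via S→A b: +{a}
  FIRST(S)={a}  FIRST(A)={a}  FIRST(B)={a}
iter 2: — fixpoint
  FIRST(S)={a}  FIRST(A)={a}  FIRST(B)={a}

FIRST(S) = ["a"]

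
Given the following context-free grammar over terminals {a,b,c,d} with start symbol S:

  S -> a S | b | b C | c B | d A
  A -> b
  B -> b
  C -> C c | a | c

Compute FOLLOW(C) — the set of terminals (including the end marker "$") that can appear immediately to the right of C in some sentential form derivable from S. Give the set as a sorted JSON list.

FIRST iteration:
pass 1:
  A via A→b: +{b}
  B via B→b: +{b}
  C via C→a: +{a}
  C via C→c: +{c}
  S via S→a S: +{a}
  S via S→b: +{b}
  S via S→c B: +{c}
  S via S→d A: +{d}
  FIRST(S)={a,b,c,d}  FIRST(A)={b}  FIRST(B)={b}  FIRST(C)={a,c}
pass 2: (no change)
  FIRST(S)={a,b,c,d}  FIRST(A)={b}  FIRST(B)={b}  FIRST(C)={a,c}

FOLLOW iteration:
FOLLOW(S) := {$}
pass 1:
  C→C c: FOLLOW(C) ⊇ FIRST(c) = {c}; new: +{c}
  S→b C: FOLLOW(C) ⊇ FOLLOW(S) ⊇ {$}; new: +{$}
  S→c B: FOLLOW(B) ⊇ FOLLOW(S) ⊇ {$}; new: +{$}
  S→d A: FOLLOW(A) ⊇ FOLLOW(S) ⊇ {$}; new: +{$}
  FOLLOW(S)={$}  FOLLOW(A)={$}  FOLLOW(B)={$}  FOLLOW(C)={$,c}
pass 2: (no change)
  FOLLOW(S)={$}  FOLLOW(A)={$}  FOLLOW(B)={$}  FOLLOW(C)={$,c}

FOLLOW(C) = ["$", "c"]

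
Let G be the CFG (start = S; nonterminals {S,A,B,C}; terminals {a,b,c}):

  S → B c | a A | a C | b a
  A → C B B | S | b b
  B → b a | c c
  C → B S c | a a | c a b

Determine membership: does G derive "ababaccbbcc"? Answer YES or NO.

CNF form of G:
  S -> B T0 | T1 A | T1 C | T2 T1
  A -> B T0 | C X3 | T1 A | T1 C | T2 T1 | T2 T2
  B -> T0 T0 | T2 T1
  C -> B X4 | T0 X5 | T1 T1
  T0 -> c
  T1 -> a
  T2 -> b
  X3 -> B B
  X4 -> S T0
  X5 -> T1 T2

Fill CYK table bottom-up:
  T[0,0] 'a' = {T1}  orig:{}
  T[1,1] 'b' = {T2}  orig:{}
  T[2,2] 'a' = {T1}  orig:{}
  T[3,3] 'b' = {T2}  orig:{}
  T[4,4] 'a' = {T1}  orig:{}
  T[5,5] 'c' = {T0}  orig:{}
  T[6,6] 'c' = {T0}  orig:{}
  T[7,7] 'b' = {T2}  orig:{}
  T[8,8] 'b' = {T2}  orig:{}
  T[9,9] 'c' = {T0}  orig:{}
  T[10,10] 'c' = {T0}  orig:{}
  T[0,1] 'ab' = {X5}  orig:{}
  T[1,2] 'ba' = {A,B,S}
  T[2,3] 'ab' = {X5}  orig:{}
  T[3,4] 'ba' = {A,B,S}
  T[4,5] 'ac' = ∅
  T[5,6] 'cc' = {B}
  T[6,7] 'cb' = ∅
  T[7,8] 'bb' = {A}
  T[8,9] 'bc' = ∅
  T[9,10] 'cc' = {B}
  T[0,2] 'aba' = {A,S}
  T[1,3] 'bab' = ∅
  T[2,4] 'aba' = {A,S}
  T[3,5] 'bac' = {A,S,X4}  orig:{A,S}
  T[4,6] 'acc' = ∅
  T[5,7] 'ccb' = ∅
  T[6,8] 'cbb' = ∅
  T[7,9] 'bbc' = ∅
  T[8,10] 'bcc' = ∅
  T[0,3] 'abab' = ∅
  T[1,4] 'baba' = {X3}  orig:{}
  T[2,5] 'abac' = {A,S,X4}  orig:{A,S}
  T[3,6] 'bacc' = {X3,X4}  orig:{}
  T[4,7] 'accb' = ∅
  T[5,8] 'ccbb' = ∅
  T[6,9] 'cbbc' = ∅
  T[7,10] 'bbcc' = ∅
  T[0,4] 'ababa' = ∅
  T[1,5] 'babac' = {C}
  T[2,6] 'abacc' = {X4}  orig:{}
  T[3,7] 'baccb' = ∅
  T[4,8] 'accbb' = ∅
  T[5,9] 'ccbbc' = ∅
  T[6,10] 'cbbcc' = ∅
  T[0,5] 'ababac' = {A,S}
  T[1,6] 'babacc' = {C}
  T[2,7] 'abaccb' = ∅
  T[3,8] 'baccbb' = ∅
  T[4,9] 'accbbc' = ∅
  T[5,10] 'ccbbcc' = ∅
  T[0,6] 'ababacc' = {A,S,X4}  orig:{A,S}
  T[1,7] 'babaccb' = ∅
  T[2,8] 'abaccbb' = ∅
  T[3,9] 'baccbbc' = ∅
  T[4,10] 'accbbcc' = ∅
  T[0,7] 'ababaccb' = ∅
  T[1,8] 'babaccbb' = ∅
  T[2,9] 'abaccbbc' = ∅
  T[3,10] 'baccbbcc' = ∅
  T[0,8] 'ababaccbb' = ∅
  T[1,9] 'babaccbbc' = ∅
  T[2,10] 'abaccbbcc' = ∅
  T[0,9] 'ababaccbbc' = ∅
  T[1,10] 'babaccbbcc' = ∅
  T[0,10] 'ababaccbbcc' = ∅

S ∉ T[0,10] ⇒ NO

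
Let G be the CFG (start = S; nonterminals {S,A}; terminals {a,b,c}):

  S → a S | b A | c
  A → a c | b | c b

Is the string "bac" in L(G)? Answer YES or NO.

CNF form of G:
  S -> T0 S | T2 A | c
  A -> T0 T1 | T1 T2 | b
  T0 -> a
  T1 -> c
  T2 -> b

Fill CYK table bottom-up:
  T[0,0] 'b' = {A,T2}  orig:{A}
  T[1,1] 'a' = {T0}  orig:{}
  T[2,2] 'c' = {S,T1}  orig:{S}
  T[0,1] 'ba' = ∅
  T[1,2] 'ac' = {A,S}
  T[0,2] 'bac' = {S}

S ∈ T[0,2] ⇒ YES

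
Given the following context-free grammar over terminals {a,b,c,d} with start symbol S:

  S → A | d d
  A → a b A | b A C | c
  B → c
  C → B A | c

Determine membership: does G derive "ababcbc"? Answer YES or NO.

CNF form of G:
  S -> T0 X5 | T1 X6 | T2 T2 | c
  A -> T0 X3 | T1 X4 | c
  B -> c
  C -> B A | c
  T0 -> a
  T1 -> b
  T2 -> d
  X3 -> T1 A
  X4 -> A C
  X5 -> T1 A
  X6 -> A C

Fill CYK table bottom-up:
  T[0,0] 'a' = {T0}  orig:{}
  T[1,1] 'b' = {T1}  orig:{}
  T[2,2] 'a' = {T0}  orig:{}
  T[3,3] 'b' = {T1}  orig:{}
  T[4,4] 'c' = {A,B,C,S}
  T[5,5] 'b' = {T1}  orig:{}
  T[6,6] 'c' = {A,B,C,S}
  T[0,1] 'ab' = ∅
  T[1,2] 'ba' = ∅
  T[2,3] 'ab' = ∅
  T[3,4] 'bc' = {X3,X5}  orig:{}
  T[4,5] 'cb' = ∅
  T[5,6] 'bc' = {X3,X5}  orig:{}
  T[0,2] 'aba' = ∅
  T[1,3] 'bab' = ∅
  T[2,4] 'abc' = {A,S}
  T[3,5] 'bcb' = ∅
  T[4,6] 'cbc' = ∅
  T[0,3] 'abab' = ∅
  T[1,4] 'babc' = {X3,X5}  orig:{}
  T[2,5] 'abcb' = ∅
  T[3,6] 'bcbc' = ∅
  T[0,4] 'ababc' = {A,S}
  T[1,5] 'babcb' = ∅
  T[2,6] 'abcbc' = ∅
  T[0,5] 'ababcb' = ∅
  T[1,6] 'babcbc' = ∅
  T[0,6] 'ababcbc' = ∅

S ∉ T[0,6] ⇒ NO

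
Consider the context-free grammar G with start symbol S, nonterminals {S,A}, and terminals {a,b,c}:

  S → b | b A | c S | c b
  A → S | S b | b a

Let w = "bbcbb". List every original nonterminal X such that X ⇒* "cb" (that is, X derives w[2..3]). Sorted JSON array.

CNF form of G:
  S -> T0 A | T2 S | T2 T0 | b
  A -> S T0 | T0 A | T0 T1 | T2 S | T2 T0 | b
  T0 -> b
  T1 -> a
  T2 -> c

CYK table (by increasing span) — only the sub-triangle for w[2..3]:
  [2..2]={T2}  "c"  orig:{}
  [3..3]={A,S,T0}  "b"  orig:{A,S}
  [2..3]={A,S}  "cb"

Original NTs in T[2,3] deriving "cb": ["A", "S"]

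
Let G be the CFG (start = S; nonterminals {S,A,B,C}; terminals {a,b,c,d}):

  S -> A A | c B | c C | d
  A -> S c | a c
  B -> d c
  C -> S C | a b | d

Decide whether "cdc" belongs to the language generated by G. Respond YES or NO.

CNF form of G:
  S -> A A | T0 B | T0 C | d
  A -> S T0 | T1 T0
  B -> T2 T0
  C -> S C | T1 T3 | d
  T0 -> c
  T1 -> a
  T2 -> d
  T3 -> b

CYK table (by increasing span):
  [0..0]={T0}  "c"  orig:{}
  [1..1]={C,S,T2}  "d"  orig:{C,S}
  [2..2]={T0}  "c"  orig:{}
  [0..1]={S}  "cd"
  [1..2]={A,B}  "dc"
  [0..2]={A,S}  "cdc"

S ∈ T[0,2] ⇒ YES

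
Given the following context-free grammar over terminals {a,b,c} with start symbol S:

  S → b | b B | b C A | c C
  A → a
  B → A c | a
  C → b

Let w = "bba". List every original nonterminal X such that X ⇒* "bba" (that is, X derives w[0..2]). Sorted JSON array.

Convert to CNF:
  S -> T0 C | T1 B | T1 X2 | b
  A -> a
  B -> A T0 | a
  C -> b
  T0 -> c
  T1 -> b
  X2 -> C A

CYK table (by increasing span) — only the sub-triangle for w[0..2]:
  [0..0]={C,S,T1}  "b"  orig:{C,S}
  [1..1]={C,S,T1}  "b"  orig:{C,S}
  [2..2]={A,B}  "a"
  [0..1]=∅  "bb"
  [1..2]={S,X2}  "ba"  orig:{S}
  [0..2]={S}  "bba"

Original NTs in T[0,2] deriving "bba": ["S"]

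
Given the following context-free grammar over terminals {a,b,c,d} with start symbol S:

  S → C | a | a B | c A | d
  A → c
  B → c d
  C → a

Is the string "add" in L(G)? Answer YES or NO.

Convert to CNF:
  S -> T0 A | T2 B | a | d
  A -> c
  B -> T0 T1
  C -> a
  T0 -> c
  T1 -> d
  T2 -> a

CYK table (by increasing span):
  [0..0]={C,S,T2}  "a"  orig:{C,S}
  [1..1]={S,T1}  "d"  orig:{S}
  [2..2]={S,T1}  "d"  orig:{S}
  [0..1]=∅  "ad"
  [1..2]=∅  "dd"
  [0..2]=∅  "add"

S ∉ T[0,2] ⇒ NO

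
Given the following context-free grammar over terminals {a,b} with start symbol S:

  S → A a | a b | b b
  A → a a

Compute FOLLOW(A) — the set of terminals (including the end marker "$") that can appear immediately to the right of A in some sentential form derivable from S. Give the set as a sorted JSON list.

Compute FIRST by fixpoint:
[1]
  A via A→a a: +{a}
  S via S→A a: +{a}
  S via S→b b: +{b}
  FIRST(S)={a,b}  FIRST(A)={a}
[2] (stable)
  FIRST(S)={a,b}  FIRST(A)={a}

FOLLOW iteration:
initialize: $ ∈ FOLLOW(S)
[1]
  S→A a: FOLLOW(A) ⊇ FIRST(a) = {a}; new: +{a}
  FOLLOW(S)={$}  FOLLOW(A)={a}
[2] (no change)
  FOLLOW(S)={$}  FOLLOW(A)={a}

FOLLOW(A) = ["a"]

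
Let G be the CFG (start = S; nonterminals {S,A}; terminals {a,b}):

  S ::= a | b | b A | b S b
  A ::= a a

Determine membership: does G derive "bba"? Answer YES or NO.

CNF form of G:
  S -> T1 A | T1 X2 | a | b
  A -> T0 T0
  T0 -> a
  T1 -> b
  X2 -> S T1

CYK table (by increasing span):
  cell(0,0) b: {S,T1}  orig:{S}
  cell(1,1) b: {S,T1}  orig:{S}
  cell(2,2) a: {S,T0}  orig:{S}
  cell(0,1) bb: {X2}  orig:{}
  cell(1,2) ba: ∅
  cell(0,2) bba: ∅

S ∉ T[0,2] ⇒ NO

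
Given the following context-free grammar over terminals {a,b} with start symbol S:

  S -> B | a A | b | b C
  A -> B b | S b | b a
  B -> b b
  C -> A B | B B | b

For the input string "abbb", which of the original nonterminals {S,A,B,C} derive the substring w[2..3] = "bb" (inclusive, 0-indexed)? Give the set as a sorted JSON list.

Convert to CNF:
  S -> T0 C | T0 T0 | T1 A | b
  A -> B T0 | S T0 | T0 T1
  B -> T0 T0
  C -> A B | B B | b
  T0 -> b
  T1 -> a

CYK fill — only the sub-triangle for w[2..3]:
  [2..2]={C,S,T0}  "b"  orig:{C,S}
  [3..3]={C,S,T0}  "b"  orig:{C,S}
  [2..3]={A,B,S}  "bb"

Original NTs in T[2,3] deriving "bb": ["A", "B", "S"]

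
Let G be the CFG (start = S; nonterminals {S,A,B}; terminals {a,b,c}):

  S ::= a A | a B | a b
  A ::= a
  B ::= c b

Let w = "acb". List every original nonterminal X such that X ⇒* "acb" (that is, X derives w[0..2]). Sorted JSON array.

Convert to CNF:
  S -> T2 A | T2 B | T2 T1
  A -> a
  B -> T0 T1
  T0 -> c
  T1 -> b
  T2 -> a

CYK table (by increasing span) — only the sub-triangle for w[0..2]:
  [0..0]={A,T2}  "a"  orig:{A}
  [1..1]={T0}  "c"  orig:{}
  [2..2]={T1}  "b"  orig:{}
  [0..1]=∅  "ac"
  [1..2]={B}  "cb"
  [0..2]={S}  "acb"

Original NTs in T[0,2] deriving "acb": ["S"]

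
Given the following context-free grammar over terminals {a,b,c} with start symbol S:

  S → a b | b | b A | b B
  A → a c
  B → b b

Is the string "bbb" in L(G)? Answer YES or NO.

CNF form of G:
  S -> T0 T2 | T2 A | T2 B | b
  A -> T0 T1
  B -> T2 T2
  T0 -> a
  T1 -> c
  T2 -> b

CYK table (by increasing span):
  [0..0]={S,T2}  "b"  orig:{S}
  [1..1]={S,T2}  "b"  orig:{S}
  [2..2]={S,T2}  "b"  orig:{S}
  [0..1]={B}  "bb"
  [1..2]={B}  "bb"
  [0..2]={S}  "bbb"

S ∈ T[0,2] ⇒ YES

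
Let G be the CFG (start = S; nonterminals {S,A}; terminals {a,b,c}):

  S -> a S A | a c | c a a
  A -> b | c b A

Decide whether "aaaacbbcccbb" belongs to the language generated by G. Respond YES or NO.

CNF form of G:
  S -> T0 X5 | T2 T0 | T2 X4
  A -> T0 X3 | b
  T0 -> c
  T1 -> b
  T2 -> a
  X3 -> T1 A
  X4 -> S A
  X5 -> T2 T2

CYK fill:
  T[0,0] 'a' = {T2}  orig:{}
  T[1,1] 'a' = {T2}  orig:{}
  T[2,2] 'a' = {T2}  orig:{}
  T[3,3] 'a' = {T2}  orig:{}
  T[4,4] 'c' = {T0}  orig:{}
  T[5,5] 'b' = {A,T1}  orig:{A}
  T[6,6] 'b' = {A,T1}  orig:{A}
  T[7,7] 'c' = {T0}  orig:{}
  T[8,8] 'c' = {T0}  orig:{}
  T[9,9] 'c' = {T0}  orig:{}
  T[10,10] 'b' = {A,T1}  orig:{A}
  T[11,11] 'b' = {A,T1}  orig:{A}
  T[0,1] 'aa' = {X5}  orig:{}
  T[1,2] 'aa' = {X5}  orig:{}
  T[2,3] 'aa' = {X5}  orig:{}
  T[3,4] 'ac' = {S}
  T[4,5] 'cb' = ∅
  T[5,6] 'bb' = {X3}  orig:{}
  T[6,7] 'bc' = ∅
  T[7,8] 'cc' = ∅
  T[8,9] 'cc' = ∅
  T[9,10] 'cb' = ∅
  T[10,11] 'bb' = {X3}  orig:{}
  T[0,2] 'aaa' = ∅
  T[1,3] 'aaa' = ∅
  T[2,4] 'aac' = ∅
  T[3,5] 'acb' = {X4}  orig:{}
  T[4,6] 'cbb' = {A}
  T[5,7] 'bbc' = ∅
  T[6,8] 'bcc' = ∅
  T[7,9] 'ccc' = ∅
  T[8,10] 'ccb' = ∅
  T[9,11] 'cbb' = {A}
  T[0,3] 'aaaa' = ∅
  T[1,4] 'aaac' = ∅
  T[2,5] 'aacb' = {S}
  T[3,6] 'acbb' = ∅
  T[4,7] 'cbbc' = ∅
  T[5,8] 'bbcc' = ∅
  T[6,9] 'bccc' = ∅
  T[7,10] 'cccb' = ∅
  T[8,11] 'ccbb' = ∅
  T[0,4] 'aaaac' = ∅
  T[1,5] 'aaacb' = ∅
  T[2,6] 'aacbb' = {X4}  orig:{}
  T[3,7] 'acbbc' = ∅
  T[4,8] 'cbbcc' = ∅
  T[5,9] 'bbccc' = ∅
  T[6,10] 'bcccb' = ∅
  T[7,11] 'cccbb' = ∅
  T[0,5] 'aaaacb' = ∅
  T[1,6] 'aaacbb' = {S}
  T[2,7] 'aacbbc' = ∅
  T[3,8] 'acbbcc' = ∅
  T[4,9] 'cbbccc' = ∅
  T[5,10] 'bbcccb' = ∅
  T[6,11] 'bcccbb' = ∅
  T[0,6] 'aaaacbb' = ∅
  T[1,7] 'aaacbbc' = ∅
  T[2,8] 'aacbbcc' = ∅
  T[3,9] 'acbbccc' = ∅
  T[4,10] 'cbbcccb' = ∅
  T[5,11] 'bbcccbb' = ∅
  T[0,7] 'aaaacbbc' = ∅
  T[1,8] 'aaacbbcc' = ∅
  T[2,9] 'aacbbccc' = ∅
  T[3,10] 'acbbcccb' = ∅
  T[4,11] 'cbbcccbb' = ∅
  T[0,8] 'aaaacbbcc' = ∅
  T[1,9] 'aaacbbccc' = ∅
  T[2,10] 'aacbbcccb' = ∅
  T[3,11] 'acbbcccbb' = ∅
  T[0,9] 'aaaacbbccc' = ∅
  T[1,10] 'aaacbbcccb' = ∅
  T[2,11] 'aacbbcccbb' = ∅
  T[0,10] 'aaaacbbcccb' = ∅
  T[1,11] 'aaacbbcccbb' = ∅
  T[0,11] 'aaaacbbcccbb' = ∅

S ∉ T[0,11] ⇒ NO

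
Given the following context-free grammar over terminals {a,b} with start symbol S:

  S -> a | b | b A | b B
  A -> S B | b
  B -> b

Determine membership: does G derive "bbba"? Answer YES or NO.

Convert to CNF:
  S -> T0 A | T0 B | a | b
  A -> S B | b
  B -> b
  T0 -> b

CYK fill:
  [0..0]={A,B,S,T0}  "b"  orig:{A,B,S}
  [1..1]={A,B,S,T0}  "b"  orig:{A,B,S}
  [2..2]={A,B,S,T0}  "b"  orig:{A,B,S}
  [3..3]={S}  "a"
  [0..1]={A,S}  "bb"
  [1..2]={A,S}  "bb"
  [2..3]=∅  "ba"
  [0..2]={A,S}  "bbb"
  [1..3]=∅  "bba"
  [0..3]=∅  "bbba"

S ∉ T[0,3] ⇒ NO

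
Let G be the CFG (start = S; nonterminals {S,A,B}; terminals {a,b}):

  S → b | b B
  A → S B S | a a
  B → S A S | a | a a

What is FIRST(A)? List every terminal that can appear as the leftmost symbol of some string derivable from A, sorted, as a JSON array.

FIRST iteration:
iter 1:
  A via A→a a: +{a}
  B via B→a: +{a}
  S via S→b: +{b}
  FIRST(S)={b}  FIRST(A)={a}  FIRST(B)={a}
iter 2:
  A via A→S B S: +{b}
  B via B→S A S: +{b}
  FIRST(S)={b}  FIRST(A)={a,b}  FIRST(B)={a,b}
iter 3: (stable)
  FIRST(S)={b}  FIRST(A)={a,b}  FIRST(B)={a,b}

FIRST(A) = ["a", "b"]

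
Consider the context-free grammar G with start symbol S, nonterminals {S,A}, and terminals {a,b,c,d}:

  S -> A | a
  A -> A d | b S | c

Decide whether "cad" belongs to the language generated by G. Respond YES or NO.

CNF form of G:
  S -> A T0 | T1 S | a | c
  A -> A T0 | T1 S | c
  T0 -> d
  T1 -> b

CYK table (by increasing span):
  [0..0]={A,S}  "c"
  [1..1]={S}  "a"
  [2..2]={T0}  "d"  orig:{}
  [0..1]=∅  "ca"
  [1..2]=∅  "ad"
  [0..2]=∅  "cad"

S ∉ T[0,2] ⇒ NO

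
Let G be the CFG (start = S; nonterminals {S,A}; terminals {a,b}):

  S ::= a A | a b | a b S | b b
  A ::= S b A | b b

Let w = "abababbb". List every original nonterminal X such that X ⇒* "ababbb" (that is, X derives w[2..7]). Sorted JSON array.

Convert to CNF:
  S -> T0 T0 | T1 A | T1 T0 | T1 X3
  A -> S X2 | T0 T0
  T0 -> b
  T1 -> a
  X2 -> T0 A
  X3 -> T0 S

CYK table (by increasing span) (cells [i..j] with 2 ≤ i ≤ j ≤ 7 only):
  T[2,2] 'a' = {T1}  orig:{}
  T[3,3] 'b' = {T0}  orig:{}
  T[4,4] 'a' = {T1}  orig:{}
  T[5,5] 'b' = {T0}  orig:{}
  T[6,6] 'b' = {T0}  orig:{}
  T[7,7] 'b' = {T0}  orig:{}
  T[2,3] 'ab' = {S}
  T[3,4] 'ba' = ∅
  T[4,5] 'ab' = {S}
  T[5,6] 'bb' = {A,S}
  T[6,7] 'bb' = {A,S}
  T[2,4] 'aba' = ∅
  T[3,5] 'bab' = {X3}  orig:{}
  T[4,6] 'abb' = {S}
  T[5,7] 'bbb' = {X2,X3}  orig:{}
  T[2,5] 'abab' = {S}
  T[3,6] 'babb' = {X3}  orig:{}
  T[4,7] 'abbb' = {S}
  T[2,6] 'ababb' = {S}
  T[3,7] 'babbb' = {X3}  orig:{}
  T[2,7] 'ababbb' = {S}

Original NTs in T[2,7] deriving "ababbb": ["S"]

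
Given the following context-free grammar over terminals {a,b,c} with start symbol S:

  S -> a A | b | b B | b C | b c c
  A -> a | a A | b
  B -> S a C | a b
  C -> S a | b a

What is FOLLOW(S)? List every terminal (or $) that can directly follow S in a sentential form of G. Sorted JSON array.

FIRST sets, iterate to fixpoint:
pass 1:
  A via A→a: +{a}
  A via A→b: +{b}
  B via B→a b: +{a}
  C via C→b a: +{b}
  S via S→a A: +{a}
  S via S→b: +{b}
  FIRST(S)={a,b}  FIRST(A)={a,b}  FIRST(B)={a}  FIRST(C)={b}
pass 2:
  B via B→S a C: +{b}
  C via C→S a: +{a}
  FIRST(S)={a,b}  FIRST(A)={a,b}  FIRST(B)={a,b}  FIRST(C)={a,b}
pass 3: done
  FIRST(S)={a,b}  FIRST(A)={a,b}  FIRST(B)={a,b}  FIRST(C)={a,b}

FOLLOW iteration:
initialize: $ ∈ FOLLOW(S)
[1]
  B→S a C: FOLLOW(S) ⊇ FIRST(a) = {a}; new: +{a}
  S→a A: FOLLOW(A) ⊇ FOLLOW(S) ⊇ {$,a}; new: +{$,a}
  S→b B: FOLLOW(B) ⊇ FOLLOW(S) ⊇ {$,a}; new: +{$,a}
  S→b C: FOLLOW(C) ⊇ FOLLOW(S) ⊇ {$,a}; new: +{$,a}
  S: {$,a}  A: {$,a}  B: {$,a}  C: {$,a}
[2] — fixpoint
  S: {$,a}  A: {$,a}  B: {$,a}  C: {$,a}

FOLLOW(S) = ["$", "a"]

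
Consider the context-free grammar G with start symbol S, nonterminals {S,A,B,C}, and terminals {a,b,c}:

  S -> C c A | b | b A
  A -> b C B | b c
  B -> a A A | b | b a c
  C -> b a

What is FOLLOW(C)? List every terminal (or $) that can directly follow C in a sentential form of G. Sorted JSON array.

Compute FIRST by fixpoint:
round 1:
  A via A→b C B: +{b}
  B via B→a A A: +{a}
  B via B→b: +{b}
  C via C→b a: +{b}
  S via S→C c A: +{b}
  FIRST(S)={b}  FIRST(A)={b}  FIRST(B)={a,b}  FIRST(C)={b}
round 2: (stable)
  FIRST(S)={b}  FIRST(A)={b}  FIRST(B)={a,b}  FIRST(C)={b}

FOLLOW sets:
initialize: $ ∈ FOLLOW(S)
pass 1:
  A→b C B: FOLLOW(C) ⊇ FIRST(B) = {a,b}; new: +{a,b}
  B→a A A: FOLLOW(A) ⊇ FIRST(A) = {b}; new: +{b}
  S→C c A: FOLLOW(C) ⊇ FIRST(c) = {c}; new: +{c}
  S→C c A: FOLLOW(A) ⊇ FOLLOW(S) ⊇ {$}; new: +{$}
  FOLLOW[S]={$}  FOLLOW[A]={$,b}  FOLLOW[B]={}  FOLLOW[C]={a,b,c}
pass 2:
  A→b C B: FOLLOW(B) ⊇ FOLLOW(A) ⊇ {$,b}; new: +{$,b}
  FOLLOW[S]={$}  FOLLOW[A]={$,b}  FOLLOW[B]={$,b}  FOLLOW[C]={a,b,c}
pass 3: done
  FOLLOW[S]={$}  FOLLOW[A]={$,b}  FOLLOW[B]={$,b}  FOLLOW[C]={a,b,c}

FOLLOW(C) = ["a", "b", "c"]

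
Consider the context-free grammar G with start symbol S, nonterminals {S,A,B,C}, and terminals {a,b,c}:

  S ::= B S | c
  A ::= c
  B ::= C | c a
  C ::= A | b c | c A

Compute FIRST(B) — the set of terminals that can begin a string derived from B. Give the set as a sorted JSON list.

FIRST iteration:
pass 1:
  A via A→c: +{c}
  B via B→c a: +{c}
  C via C→A: +{c}
  C via C→b c: +{b}
  S via S→B S: +{c}
  FIRST[S]={c}  FIRST[A]={c}  FIRST[B]={c}  FIRST[C]={b,c}
pass 2:
  B via B→C: +{b}
  S via S→B S: +{b}
  FIRST[S]={b,c}  FIRST[A]={c}  FIRST[B]={b,c}  FIRST[C]={b,c}
pass 3: (stable)
  FIRST[S]={b,c}  FIRST[A]={c}  FIRST[B]={b,c}  FIRST[C]={b,c}

FIRST(B) = ["b", "c"]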